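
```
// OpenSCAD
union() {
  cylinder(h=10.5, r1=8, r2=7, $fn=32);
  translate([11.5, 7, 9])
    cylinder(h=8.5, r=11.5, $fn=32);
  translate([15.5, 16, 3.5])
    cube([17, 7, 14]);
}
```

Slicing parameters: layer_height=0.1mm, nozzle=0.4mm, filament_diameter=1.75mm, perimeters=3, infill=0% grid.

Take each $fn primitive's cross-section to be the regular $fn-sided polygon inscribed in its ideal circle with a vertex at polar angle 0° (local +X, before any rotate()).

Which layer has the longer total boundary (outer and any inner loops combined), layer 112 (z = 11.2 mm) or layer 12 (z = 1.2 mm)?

Layer 112 (z = 11.2): the cone is absent (z outside [0, 10.5]); the r=11.5 cylinder at (11.5, 7) gives a regular 32-gon of circumradius 11.5 (constant along its height) (perimeter = 2·32·11.500·sin(180°/32) = 72.14 mm); the cube at (15.5, 16) (footprint 17×7) is included at this height (perimeter 48.00 mm); Combining (union): the regions partially overlap (shared area 3.04 mm²), so the edge portions inside another operand are dropped and the merged outline is re-measured after clipping — boundary = 111.76 mm. So its perimeter = 111.76 mm. Layer 12 (z = 1.2): the cone (r1=8→r2=7) has section circumradius 7.886 here — a regular 32-gon (perimeter = 2·32·7.886·sin(180°/32) = 49.47 mm); the cylinder at (11.5, 7) is absent (z outside [9, 17.5]); the cube at (15.5, 16) is not intersected at this z (z outside [3.5, 17.5]); Taking the union: only the cone is present, so the union is just that shape — boundary = 49.47 mm. So its perimeter = 49.47 mm. Layer 112 is larger (111.76 vs 49.47 mm).

layer 112 (z = 11.2 mm)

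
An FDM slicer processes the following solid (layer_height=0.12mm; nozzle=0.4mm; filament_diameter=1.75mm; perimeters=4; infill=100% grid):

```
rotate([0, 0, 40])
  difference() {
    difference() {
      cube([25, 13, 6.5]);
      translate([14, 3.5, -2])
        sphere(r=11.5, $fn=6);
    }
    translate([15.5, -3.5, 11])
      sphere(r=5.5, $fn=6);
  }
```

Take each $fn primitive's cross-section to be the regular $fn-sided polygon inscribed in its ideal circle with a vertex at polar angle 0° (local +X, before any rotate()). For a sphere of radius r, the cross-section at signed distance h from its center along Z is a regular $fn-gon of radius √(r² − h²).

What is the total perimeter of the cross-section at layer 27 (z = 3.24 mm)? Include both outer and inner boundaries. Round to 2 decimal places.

At z = 3.24 mm: the cube is present — its section is the full 25×13 rectangle (perimeter 76.00 mm); the r=11.5 sphere at (14, 3.5) contributes a regular 6-gon of circumradius √(11.5²−5.24²) = 10.237 (perimeter = 2·6·10.237·sin(180°/6) = 61.42 mm); After the difference (first − rest): starting from the 25×13 cube, the r=11.5 sphere at (14, 3.5) partially overlaps it — only the 200.71 mm² overlap (of its 272.26 mm²) is removed, clipping the outline — boundary = 98.36 mm; the sphere at (15.5, -3.5) is not intersected at this z (|z−center|=7.760 > r=5.5); Taking the first minus the rest: none of the subtracted shapes is present at this height, so that combined region is unchanged — boundary = 98.36 mm; (whole slice rotated 40° about Z — lengths, areas and connectivity unchanged). Overall, the cross-section is a single solid region. Total boundary length (outer) = 98.36 mm.

98.36 mm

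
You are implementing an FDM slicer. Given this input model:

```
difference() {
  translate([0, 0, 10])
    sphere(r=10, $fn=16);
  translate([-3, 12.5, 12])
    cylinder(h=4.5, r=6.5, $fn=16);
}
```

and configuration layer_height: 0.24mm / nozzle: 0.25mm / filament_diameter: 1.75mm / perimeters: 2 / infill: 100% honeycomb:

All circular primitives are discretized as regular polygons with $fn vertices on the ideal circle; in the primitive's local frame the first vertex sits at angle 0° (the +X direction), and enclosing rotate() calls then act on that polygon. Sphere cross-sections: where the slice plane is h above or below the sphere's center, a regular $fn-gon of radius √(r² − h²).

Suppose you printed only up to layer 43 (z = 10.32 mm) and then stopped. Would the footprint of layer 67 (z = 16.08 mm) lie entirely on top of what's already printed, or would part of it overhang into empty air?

Compare the two slices. At z = 10.32: the r=10 sphere slices to a regular 16-gon of circumradius 9.995 (√(r²−h²) with h=0.32 from center) (area = (16/2)·9.995²·sin(360°/16) = 305.83 mm²); the cylinder at (-3, 12.5) is not intersected at this z (z outside [12, 16.5]); Taking the first minus the rest: none of the subtracted shapes is present at this height, so the r=10 sphere is unchanged — area = 305.83 mm². At z = 16.08: the r=10 sphere slices to a regular 16-gon of circumradius 7.939 (√(r²−h²) with h=6.08 from center) (area = (16/2)·7.939²·sin(360°/16) = 192.98 mm²); the r=6.5 cylinder at (-3, 12.5) contributes a regular 16-gon of circumradius 6.5 (area = (16/2)·6.500²·sin(360°/16) = 129.35 mm²); Subtracting the remaining from the first: starting from the r=10 sphere (192.98 mm²), the r=6.5 cylinder at (-3, 12.5) partially overlaps it — only the 5.73 mm² overlap (of its 129.35 mm²) is removed, clipping the outline — area = 187.24 mm². Checking containment: the cross-section at z = 16.08 is a subset of the cross-section at z = 10.32.

entirely on top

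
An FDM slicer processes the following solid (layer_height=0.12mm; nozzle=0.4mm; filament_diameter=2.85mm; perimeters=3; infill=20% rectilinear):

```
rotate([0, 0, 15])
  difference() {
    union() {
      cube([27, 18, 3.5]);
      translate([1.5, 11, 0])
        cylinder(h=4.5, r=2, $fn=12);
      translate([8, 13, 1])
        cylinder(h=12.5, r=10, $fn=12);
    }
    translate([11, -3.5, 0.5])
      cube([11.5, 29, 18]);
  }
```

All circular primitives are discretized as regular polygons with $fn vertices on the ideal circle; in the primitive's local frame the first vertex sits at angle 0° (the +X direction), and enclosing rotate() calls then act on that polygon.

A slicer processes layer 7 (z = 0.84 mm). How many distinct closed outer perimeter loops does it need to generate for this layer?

At z = 0.84 mm: the cube is present — its section is the full 27×18 rectangle; the cylinder at (1.5, 11): section is a regular 12-gon, circumradius r=2; the cylinder at (8, 13) does not reach this height (z outside [1, 13.5]); Merging all regions: the regions partially overlap (shared area 11.21 mm²), so overlapping operands fuse into one piece — 1 connected region; the 11.5×29 cube at (11, -3.5) contributes its full rectangle; Subtracting the remaining from the first: starting from that combined region, the 11.5×29 cube at (11, -3.5) partially overlaps it — only the 207.00 mm² overlap (of its 333.50 mm²) is removed, clipping the outline — 2 connected regions; (rotated 15° about Z; rotation is an isometry so areas/perimeters/island counts are preserved). The result has 2 disconnected regions.

2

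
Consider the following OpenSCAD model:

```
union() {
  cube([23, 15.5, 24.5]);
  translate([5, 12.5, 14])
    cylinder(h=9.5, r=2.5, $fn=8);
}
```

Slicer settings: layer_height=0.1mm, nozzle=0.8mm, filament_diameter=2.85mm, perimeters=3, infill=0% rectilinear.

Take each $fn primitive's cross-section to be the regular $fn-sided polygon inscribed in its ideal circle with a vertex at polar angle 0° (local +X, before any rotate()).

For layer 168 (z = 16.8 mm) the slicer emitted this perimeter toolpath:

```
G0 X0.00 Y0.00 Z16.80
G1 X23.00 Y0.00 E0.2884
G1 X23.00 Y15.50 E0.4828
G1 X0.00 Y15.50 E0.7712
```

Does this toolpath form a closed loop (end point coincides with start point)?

Start point (G0): (0.00, 0.00). End point (last G1): the path does not return to the start — open.

no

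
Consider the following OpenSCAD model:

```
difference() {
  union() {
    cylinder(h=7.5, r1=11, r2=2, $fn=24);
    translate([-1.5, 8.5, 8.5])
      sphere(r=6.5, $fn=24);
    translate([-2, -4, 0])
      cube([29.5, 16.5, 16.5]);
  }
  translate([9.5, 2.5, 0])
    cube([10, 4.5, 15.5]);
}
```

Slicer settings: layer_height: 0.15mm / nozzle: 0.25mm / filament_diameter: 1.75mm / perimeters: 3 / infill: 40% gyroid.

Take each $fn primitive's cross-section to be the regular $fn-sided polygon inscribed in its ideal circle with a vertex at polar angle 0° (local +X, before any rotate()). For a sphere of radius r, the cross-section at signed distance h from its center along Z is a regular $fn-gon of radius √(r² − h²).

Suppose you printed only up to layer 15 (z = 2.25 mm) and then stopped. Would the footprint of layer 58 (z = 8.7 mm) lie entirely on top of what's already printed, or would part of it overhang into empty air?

part overhangs

Compare the two slices. At z = 2.25: the cone: at t=0.300 of its height the radius interpolates to r₁+(r₂−r₁)t = 8.300, giving a regular 24-gon of that circumradius (area = (24/2)·8.300²·sin(360°/24) = 213.96 mm²); the sphere at (-1.5, 8.5): section is a regular 24-gon, circumradius = √(r²−h²) = √(6.5²−6.25²) = 1.785 (area = (24/2)·1.785²·sin(360°/24) = 9.90 mm²); the 29.5×16.5 cube at (-2, -4) contributes its full rectangle (area 486.75 mm²); Taking the union: the regions partially overlap — summed areas 710.61 mm² minus the doubly-counted overlap 116.98 mm² gives 593.63 mm² — area = 593.63 mm²; the cube at (9.5, 2.5) is present — its section is the full 10×4.5 rectangle (area 45.00 mm²); Taking the first minus the rest: starting from the result so far (593.63 mm²), the 10×4.5 cube at (9.5, 2.5) lies wholly inside it (removes its full 45.00 mm² and its 29.00 mm outline becomes a hole wall) — area = 548.63 mm². At z = 8.7: the cone is absent (z outside [0, 7.5]); the r=6.5 sphere at (-1.5, 8.5) contributes a regular 24-gon of circumradius √(6.5²−0.2²) = 6.497 (area = (24/2)·6.497²·sin(360°/24) = 131.10 mm²); the cube at (-2, -4) (footprint 29.5×16.5) is included at this height (area 486.75 mm²); Merging all regions: the regions partially overlap — summed areas 617.85 mm² minus the doubly-counted overlap 62.08 mm² gives 555.77 mm² — area = 555.77 mm²; the cube at (9.5, 2.5) (footprint 10×4.5) is included at this height (area 45.00 mm²); Taking the first minus the rest: starting from that combined region (555.77 mm²), the 10×4.5 cube at (9.5, 2.5) lies wholly inside it (removes its full 45.00 mm² and its 29.00 mm outline becomes a hole wall) — area = 510.77 mm². Checking containment: at z = 8.7 the cross-section extends beyond the z = 2.25 cross-section by about 48.25 mm².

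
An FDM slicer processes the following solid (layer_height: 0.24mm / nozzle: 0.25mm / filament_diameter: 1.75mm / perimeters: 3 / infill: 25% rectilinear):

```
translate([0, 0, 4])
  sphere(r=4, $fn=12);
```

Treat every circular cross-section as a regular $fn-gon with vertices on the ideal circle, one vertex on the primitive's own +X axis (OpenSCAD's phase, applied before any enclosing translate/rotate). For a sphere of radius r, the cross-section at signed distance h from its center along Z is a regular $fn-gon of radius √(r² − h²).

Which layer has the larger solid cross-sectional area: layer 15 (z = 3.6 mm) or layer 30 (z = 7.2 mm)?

layer 15 (z = 3.6 mm)

Layer 15 (z = 3.6): the sphere: section is a regular 12-gon, circumradius = √(r²−h²) = √(4²−0.4²) = 3.980 (area = (12/2)·3.980²·sin(360°/12) = 47.52 mm²). So its area = 47.52 mm². Layer 30 (z = 7.2): the r=4 sphere slices to a regular 12-gon of circumradius 2.400 (√(r²−h²) with h=3.2 from center) (area = (12/2)·2.400²·sin(360°/12) = 17.28 mm²). So its area = 17.28 mm². Layer 15 is larger (47.52 vs 17.28 mm²).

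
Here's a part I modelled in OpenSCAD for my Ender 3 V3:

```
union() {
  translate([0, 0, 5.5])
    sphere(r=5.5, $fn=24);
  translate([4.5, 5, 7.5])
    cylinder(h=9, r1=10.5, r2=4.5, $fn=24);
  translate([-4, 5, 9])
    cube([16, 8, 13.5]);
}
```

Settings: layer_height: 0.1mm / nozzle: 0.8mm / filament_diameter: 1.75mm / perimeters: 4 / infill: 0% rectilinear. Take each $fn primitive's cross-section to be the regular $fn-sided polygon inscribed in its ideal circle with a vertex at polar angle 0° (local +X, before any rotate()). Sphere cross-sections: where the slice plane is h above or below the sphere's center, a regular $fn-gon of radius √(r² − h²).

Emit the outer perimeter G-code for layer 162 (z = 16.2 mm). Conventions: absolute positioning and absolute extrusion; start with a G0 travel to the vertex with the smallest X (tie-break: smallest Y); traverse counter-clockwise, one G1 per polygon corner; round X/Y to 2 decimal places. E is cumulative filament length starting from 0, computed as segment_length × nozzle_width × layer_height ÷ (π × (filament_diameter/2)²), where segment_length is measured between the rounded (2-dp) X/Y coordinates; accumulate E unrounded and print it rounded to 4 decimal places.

G0 X-4.00 Y5.00 Z16.20
G1 X-0.20 Y5.00 E0.1264
G1 X-0.04 Y3.78 E0.1673
G1 X0.43 Y2.65 E0.2080
G1 X1.18 Y1.68 E0.2488
G1 X2.15 Y0.93 E0.2896
G1 X3.28 Y0.46 E0.3303
G1 X4.50 Y0.30 E0.3712
G1 X5.72 Y0.46 E0.4121
G1 X6.85 Y0.93 E0.4528
G1 X7.82 Y1.68 E0.4936
G1 X8.57 Y2.65 E0.5344
G1 X9.04 Y3.78 E0.5751
G1 X9.20 Y5.00 E0.6160
G1 X12.00 Y5.00 E0.7092
G1 X12.00 Y13.00 E0.9752
G1 X-4.00 Y13.00 E1.5074
G1 X-4.00 Y5.00 E1.7735

At z = 16.2 mm: the sphere does not reach this height (|z−center|=10.700 > r=5.5); the cone at (4.5, 5): at t=0.967 of its height the radius interpolates to r₁+(r₂−r₁)t = 4.700, giving a regular 24-gon of that circumradius; the cube at (-4, 5) (footprint 16×8) is included at this height; Taking the union: the regions partially overlap (shared area 34.30 mm²), so overlapping operands fuse into one piece — 1 connected region. The outline is a single polygon with 17 vertices. Extrusion per mm of travel: 0.8 × 0.1 / (π × 0.875²) = 0.033260. Accumulating E over each segment gives final E = 1.7735.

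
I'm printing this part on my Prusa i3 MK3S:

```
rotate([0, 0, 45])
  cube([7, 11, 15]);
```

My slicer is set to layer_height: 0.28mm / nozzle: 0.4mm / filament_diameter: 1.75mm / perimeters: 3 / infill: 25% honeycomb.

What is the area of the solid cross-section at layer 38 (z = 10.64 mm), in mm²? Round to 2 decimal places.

At z = 10.64 mm: the cube (footprint 7×11) is included at this height (area 77.00 mm²); (rotated 45° about Z; rotation is an isometry so areas/perimeters/island counts are preserved). Overall, the cross-section is a single solid region. Net area = 77.00 mm².

77.00 mm²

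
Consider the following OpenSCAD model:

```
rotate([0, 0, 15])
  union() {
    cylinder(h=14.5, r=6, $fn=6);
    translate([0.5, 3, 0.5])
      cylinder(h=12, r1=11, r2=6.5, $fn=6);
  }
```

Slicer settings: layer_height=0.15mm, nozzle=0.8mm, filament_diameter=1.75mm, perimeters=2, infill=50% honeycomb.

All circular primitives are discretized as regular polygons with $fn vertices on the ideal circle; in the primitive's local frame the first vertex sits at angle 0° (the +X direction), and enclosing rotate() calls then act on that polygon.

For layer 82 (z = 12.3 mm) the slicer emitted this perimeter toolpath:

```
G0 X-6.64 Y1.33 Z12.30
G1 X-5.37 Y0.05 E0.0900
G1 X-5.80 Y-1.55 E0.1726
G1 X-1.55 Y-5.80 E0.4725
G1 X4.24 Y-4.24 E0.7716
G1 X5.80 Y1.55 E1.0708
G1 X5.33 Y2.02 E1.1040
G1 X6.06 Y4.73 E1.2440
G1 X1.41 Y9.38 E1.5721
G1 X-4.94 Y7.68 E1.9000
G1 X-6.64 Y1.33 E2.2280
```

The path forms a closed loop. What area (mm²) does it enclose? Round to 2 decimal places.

Apply the shoelace formula to the sequence of (X, Y) vertices; enclosed area = 138.59 mm².

138.59 mm²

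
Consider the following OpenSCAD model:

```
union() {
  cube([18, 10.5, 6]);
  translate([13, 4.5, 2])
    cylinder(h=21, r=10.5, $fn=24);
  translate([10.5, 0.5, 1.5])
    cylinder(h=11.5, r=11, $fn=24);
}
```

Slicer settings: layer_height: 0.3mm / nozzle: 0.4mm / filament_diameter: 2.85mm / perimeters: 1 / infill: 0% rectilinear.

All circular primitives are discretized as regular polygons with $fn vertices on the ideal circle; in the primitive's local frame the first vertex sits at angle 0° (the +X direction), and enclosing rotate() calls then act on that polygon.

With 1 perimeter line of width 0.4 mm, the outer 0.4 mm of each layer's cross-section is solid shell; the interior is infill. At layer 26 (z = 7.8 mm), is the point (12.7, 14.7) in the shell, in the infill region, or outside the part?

shell

At z = 7.8 mm: the cube does not reach this height (z outside [0, 6]); the cylinder at (13, 4.5): section is a regular 24-gon, circumradius r=10.5; the r=11 cylinder at (10.5, 0.5) gives a regular 24-gon of circumradius 11 (constant along its height); Taking the union: the regions partially overlap (shared area 258.49 mm²), so overlapping operands fuse into one piece — 1 connected region. Overall, the cross-section is a single solid region. The nearest boundary edge runs (10.28, 14.64)→(13.00, 15.00); distance from the point to it = 0.26 mm. The point is inside the cross-section, 0.26 mm from the nearest boundary — within the 0.4 mm shell band (1 × 0.4).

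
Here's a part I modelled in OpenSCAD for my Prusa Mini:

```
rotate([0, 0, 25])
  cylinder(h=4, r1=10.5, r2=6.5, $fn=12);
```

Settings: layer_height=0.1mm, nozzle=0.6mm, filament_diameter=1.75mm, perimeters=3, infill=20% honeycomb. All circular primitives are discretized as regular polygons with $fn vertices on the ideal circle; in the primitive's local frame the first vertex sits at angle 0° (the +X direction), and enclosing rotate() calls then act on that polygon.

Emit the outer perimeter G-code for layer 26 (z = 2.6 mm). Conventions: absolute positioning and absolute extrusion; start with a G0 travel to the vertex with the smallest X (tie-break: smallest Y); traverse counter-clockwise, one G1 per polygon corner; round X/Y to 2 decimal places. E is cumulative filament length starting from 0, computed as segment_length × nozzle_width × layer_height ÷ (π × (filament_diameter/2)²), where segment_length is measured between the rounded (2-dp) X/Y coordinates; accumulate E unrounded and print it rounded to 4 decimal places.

G0 X-7.87 Y0.69 Z2.60
G1 X-7.16 Y-3.34 E0.1021
G1 X-4.53 Y-6.47 E0.2041
G1 X-0.69 Y-7.87 E0.3060
G1 X3.34 Y-7.16 E0.4081
G1 X6.47 Y-4.53 E0.5101
G1 X7.87 Y-0.69 E0.6120
G1 X7.16 Y3.34 E0.7141
G1 X4.53 Y6.47 E0.8161
G1 X0.69 Y7.87 E0.9180
G1 X-3.34 Y7.16 E1.0201
G1 X-6.47 Y4.53 E1.1221
G1 X-7.87 Y0.69 E1.2241

At z = 2.6 mm: the cone (r1=10.5→r2=6.5) has section circumradius 7.900 here — a regular 12-gon; (rotated 25° about Z; rotation is an isometry so areas/perimeters/island counts are preserved). The outline is a single polygon with 12 vertices. Extrusion per mm of travel: 0.6 × 0.1 / (π × 0.875²) = 0.024945. Accumulating E over each segment gives final E = 1.2241.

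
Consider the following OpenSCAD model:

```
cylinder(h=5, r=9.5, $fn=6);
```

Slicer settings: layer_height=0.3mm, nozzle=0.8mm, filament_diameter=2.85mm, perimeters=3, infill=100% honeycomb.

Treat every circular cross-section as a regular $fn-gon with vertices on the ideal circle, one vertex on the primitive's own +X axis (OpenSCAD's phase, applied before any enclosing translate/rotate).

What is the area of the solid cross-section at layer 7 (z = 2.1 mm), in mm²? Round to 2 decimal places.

234.48 mm²

At z = 2.1 mm: the cylinder: section is a regular 6-gon, circumradius r=9.5 (area = (6/2)·9.500²·sin(360°/6) = 234.48 mm²). Overall, the cross-section is a single solid region. Net area = 234.48 mm².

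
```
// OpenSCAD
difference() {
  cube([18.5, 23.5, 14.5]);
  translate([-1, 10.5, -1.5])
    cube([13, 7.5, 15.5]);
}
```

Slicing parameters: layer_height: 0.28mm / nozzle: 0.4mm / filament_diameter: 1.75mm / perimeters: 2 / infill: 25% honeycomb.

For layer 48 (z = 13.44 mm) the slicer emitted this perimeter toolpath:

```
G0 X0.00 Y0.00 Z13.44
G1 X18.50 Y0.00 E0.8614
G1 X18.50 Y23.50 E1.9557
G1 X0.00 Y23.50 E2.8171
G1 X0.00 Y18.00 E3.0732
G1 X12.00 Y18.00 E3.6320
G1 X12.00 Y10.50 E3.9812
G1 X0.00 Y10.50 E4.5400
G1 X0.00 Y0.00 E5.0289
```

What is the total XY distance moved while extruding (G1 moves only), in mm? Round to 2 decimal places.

Sum the Euclidean lengths of each G1 segment: total = 108.00 mm.

108.00 mm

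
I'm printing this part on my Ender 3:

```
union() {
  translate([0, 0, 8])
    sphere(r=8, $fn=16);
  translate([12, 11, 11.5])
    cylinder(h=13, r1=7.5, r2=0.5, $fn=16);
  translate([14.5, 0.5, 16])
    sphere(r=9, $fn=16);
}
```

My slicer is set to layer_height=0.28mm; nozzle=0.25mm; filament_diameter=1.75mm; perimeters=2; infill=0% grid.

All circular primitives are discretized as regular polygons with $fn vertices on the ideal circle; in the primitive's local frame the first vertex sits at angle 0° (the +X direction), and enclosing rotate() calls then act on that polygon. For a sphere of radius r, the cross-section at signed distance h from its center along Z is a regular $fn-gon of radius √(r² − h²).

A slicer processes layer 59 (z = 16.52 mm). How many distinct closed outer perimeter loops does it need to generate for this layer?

At z = 16.52 mm: the sphere is absent (|z−center|=8.520 > r=8); the cone at (12, 11) contributes a regular 16-gon of circumradius 4.797 (interpolated between r1=7.5 and r2=0.5 at t=0.386); the r=9 sphere at (14.5, 0.5) contributes a regular 16-gon of circumradius √(9²−0.52²) = 8.985; Combining (union): the regions partially overlap (shared area 14.82 mm²), so overlapping operands fuse into one piece — 1 connected region. The result has 1 disconnected region.

1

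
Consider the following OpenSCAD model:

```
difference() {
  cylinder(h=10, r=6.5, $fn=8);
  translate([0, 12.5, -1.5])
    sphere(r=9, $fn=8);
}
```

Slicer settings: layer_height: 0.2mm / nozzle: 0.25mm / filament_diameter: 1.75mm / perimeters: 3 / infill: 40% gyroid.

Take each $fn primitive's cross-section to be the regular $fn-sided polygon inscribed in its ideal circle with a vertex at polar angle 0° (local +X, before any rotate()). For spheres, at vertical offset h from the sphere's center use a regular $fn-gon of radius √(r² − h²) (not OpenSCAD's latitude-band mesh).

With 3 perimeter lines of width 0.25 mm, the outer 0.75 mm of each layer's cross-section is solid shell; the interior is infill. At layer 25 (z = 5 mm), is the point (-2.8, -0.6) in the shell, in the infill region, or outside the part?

At z = 5 mm: the cylinder: section is a regular 8-gon, circumradius r=6.5; the sphere at (0, 12.5): section is a regular 8-gon, circumradius = √(r²−h²) = √(9²−6.5²) = 6.225; After the difference (first − rest): starting from the r=6.5 cylinder, the r=9 sphere at (0, 12.5) partially overlaps it — only the 0.06 mm² overlap (of its 109.60 mm²) is removed, clipping the outline — 1 connected region. Overall, the cross-section is a single solid region. The nearest boundary edge runs (-4.60, -4.60)→(-6.50, 0.00); distance from the point to it = 3.19 mm. The point is inside the cross-section and 3.19 mm from the nearest boundary — more than the 0.75 mm shell width (3 × 0.25), so it's in the infill interior.

infill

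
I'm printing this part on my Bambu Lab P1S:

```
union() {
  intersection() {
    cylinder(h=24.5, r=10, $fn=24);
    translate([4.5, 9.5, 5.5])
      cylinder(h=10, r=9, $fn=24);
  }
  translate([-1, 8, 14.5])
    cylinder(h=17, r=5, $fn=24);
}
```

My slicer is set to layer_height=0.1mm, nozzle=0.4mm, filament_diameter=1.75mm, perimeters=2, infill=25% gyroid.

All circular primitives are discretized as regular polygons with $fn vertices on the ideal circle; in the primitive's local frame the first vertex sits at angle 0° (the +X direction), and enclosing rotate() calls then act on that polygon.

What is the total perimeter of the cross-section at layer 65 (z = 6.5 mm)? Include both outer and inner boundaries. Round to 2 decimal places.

37.07 mm

At z = 6.5 mm: the r=10 cylinder contributes a regular 24-gon of circumradius 10 (perimeter = 2·24·10.000·sin(180°/24) = 62.65 mm); the cylinder at (4.5, 9.5): section is a regular 24-gon, circumradius r=9 (perimeter = 2·24·9.000·sin(180°/24) = 56.39 mm); After intersecting: the r=9 cylinder at (4.5, 9.5) partially overlaps the r=10 cylinder; clipping to the common part keeps 92.24 mm² — boundary = 37.07 mm; the cylinder at (-1, 8) is absent (z outside [14.5, 31.5]); Combining (union): only the result so far is present, so the union is just that shape — boundary = 37.07 mm. Overall, the cross-section is a single solid region. Total boundary length (outer) = 37.07 mm.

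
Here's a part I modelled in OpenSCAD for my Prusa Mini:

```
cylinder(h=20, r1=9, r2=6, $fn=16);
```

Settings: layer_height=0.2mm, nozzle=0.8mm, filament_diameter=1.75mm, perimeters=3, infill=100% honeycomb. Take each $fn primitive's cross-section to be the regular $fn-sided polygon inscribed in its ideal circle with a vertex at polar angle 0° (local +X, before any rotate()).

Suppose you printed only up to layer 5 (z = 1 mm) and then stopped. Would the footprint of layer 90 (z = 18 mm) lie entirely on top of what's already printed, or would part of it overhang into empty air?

entirely on top

Compare the two slices. At z = 1: the cone: at t=0.050 of its height the radius interpolates to r₁+(r₂−r₁)t = 8.850, giving a regular 16-gon of that circumradius (area = (16/2)·8.850²·sin(360°/16) = 239.78 mm²). At z = 18: the cone (r1=9→r2=6) has section circumradius 6.300 here — a regular 16-gon (area = (16/2)·6.300²·sin(360°/16) = 121.51 mm²). Checking containment: the cross-section at z = 18 is a subset of the cross-section at z = 1.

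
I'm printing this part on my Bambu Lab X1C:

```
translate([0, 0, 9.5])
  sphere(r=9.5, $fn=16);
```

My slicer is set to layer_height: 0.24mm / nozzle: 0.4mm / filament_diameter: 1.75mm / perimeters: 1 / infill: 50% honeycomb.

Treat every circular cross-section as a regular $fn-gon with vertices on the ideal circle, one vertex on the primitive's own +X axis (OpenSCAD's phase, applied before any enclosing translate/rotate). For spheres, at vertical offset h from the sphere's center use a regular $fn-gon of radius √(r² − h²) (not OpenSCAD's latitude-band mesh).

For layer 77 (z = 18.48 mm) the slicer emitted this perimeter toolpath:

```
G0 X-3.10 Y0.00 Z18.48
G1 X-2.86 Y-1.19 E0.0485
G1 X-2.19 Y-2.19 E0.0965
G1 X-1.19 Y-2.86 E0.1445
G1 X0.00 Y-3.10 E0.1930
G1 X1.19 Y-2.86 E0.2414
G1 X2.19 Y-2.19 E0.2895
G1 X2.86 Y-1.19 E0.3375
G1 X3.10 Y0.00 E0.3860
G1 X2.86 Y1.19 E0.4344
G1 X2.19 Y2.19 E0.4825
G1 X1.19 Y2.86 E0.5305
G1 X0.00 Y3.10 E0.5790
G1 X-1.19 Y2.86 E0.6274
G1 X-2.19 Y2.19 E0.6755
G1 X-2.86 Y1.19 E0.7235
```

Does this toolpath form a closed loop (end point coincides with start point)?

no

Start point (G0): (-3.10, 0.00). End point (last G1): the path does not return to the start — open.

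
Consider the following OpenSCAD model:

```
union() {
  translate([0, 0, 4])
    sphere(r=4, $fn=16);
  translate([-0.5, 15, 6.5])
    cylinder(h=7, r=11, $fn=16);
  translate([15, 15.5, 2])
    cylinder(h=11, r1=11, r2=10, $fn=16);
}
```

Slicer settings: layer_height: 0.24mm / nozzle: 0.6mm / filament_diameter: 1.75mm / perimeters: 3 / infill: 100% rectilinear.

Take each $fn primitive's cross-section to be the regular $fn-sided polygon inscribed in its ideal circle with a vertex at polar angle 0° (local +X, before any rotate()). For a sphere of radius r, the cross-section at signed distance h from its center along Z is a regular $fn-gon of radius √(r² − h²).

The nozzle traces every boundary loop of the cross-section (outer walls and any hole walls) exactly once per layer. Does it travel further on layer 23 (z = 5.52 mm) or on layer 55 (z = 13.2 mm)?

Layer 23 (z = 5.52): the r=4 sphere slices to a regular 16-gon of circumradius 3.700 (√(r²−h²) with h=1.52 from center) (perimeter = 2·16·3.700·sin(180°/16) = 23.10 mm); the cylinder at (-0.5, 15) is absent (z outside [6.5, 13.5]); the cone at (15, 15.5) contributes a regular 16-gon of circumradius 10.680 (interpolated between r1=11 and r2=10 at t=0.320) (perimeter = 2·16·10.680·sin(180°/16) = 66.67 mm); Taking the union: the 2 present regions are separate (no shared area or edge), so areas and boundary lengths simply add and each stays a separate island — boundary = 89.77 mm. So its perimeter = 89.77 mm. Layer 55 (z = 13.2): the sphere is absent (|z−center|=9.200 > r=4); the cylinder at (-0.5, 15): section is a regular 16-gon, circumradius r=11 (perimeter = 2·16·11.000·sin(180°/16) = 68.67 mm); the cone at (15, 15.5) is absent (z outside [2, 13]); Combining (union): only the r=11 cylinder at (-0.5, 15) is present, so the union is just that shape — boundary = 68.67 mm. So its perimeter = 68.67 mm. Layer 23 is larger (89.77 vs 68.67 mm).

layer 23 (z = 5.52 mm)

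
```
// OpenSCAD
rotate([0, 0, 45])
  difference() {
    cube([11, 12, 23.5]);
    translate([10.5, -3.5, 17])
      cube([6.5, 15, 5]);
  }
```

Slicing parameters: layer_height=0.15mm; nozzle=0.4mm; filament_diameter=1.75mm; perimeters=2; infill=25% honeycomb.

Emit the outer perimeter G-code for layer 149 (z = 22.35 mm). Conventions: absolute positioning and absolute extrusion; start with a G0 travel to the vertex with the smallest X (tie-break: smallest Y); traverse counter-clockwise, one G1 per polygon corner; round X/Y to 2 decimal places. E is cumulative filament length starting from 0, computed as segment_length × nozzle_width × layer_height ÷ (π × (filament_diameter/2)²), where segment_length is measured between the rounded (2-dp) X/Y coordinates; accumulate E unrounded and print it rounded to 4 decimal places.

At z = 22.35 mm: the cube is present — its section is the full 11×12 rectangle; the cube at (10.5, -3.5) is absent (z outside [17, 22]); Taking the first minus the rest: none of the subtracted shapes is present at this height, so the 11×12 cube is unchanged — 1 connected region; (whole slice rotated 45° about Z — lengths, areas and connectivity unchanged). The outline is a single polygon with 4 vertices. Extrusion per mm of travel: 0.4 × 0.15 / (π × 0.875²) = 0.024945. Accumulating E over each segment gives final E = 1.1476.

G0 X-8.49 Y8.49 Z22.35
G1 X0.00 Y0.00 E0.2995
G1 X7.78 Y7.78 E0.5740
G1 X-0.71 Y16.26 E0.8733
G1 X-8.49 Y8.49 E1.1476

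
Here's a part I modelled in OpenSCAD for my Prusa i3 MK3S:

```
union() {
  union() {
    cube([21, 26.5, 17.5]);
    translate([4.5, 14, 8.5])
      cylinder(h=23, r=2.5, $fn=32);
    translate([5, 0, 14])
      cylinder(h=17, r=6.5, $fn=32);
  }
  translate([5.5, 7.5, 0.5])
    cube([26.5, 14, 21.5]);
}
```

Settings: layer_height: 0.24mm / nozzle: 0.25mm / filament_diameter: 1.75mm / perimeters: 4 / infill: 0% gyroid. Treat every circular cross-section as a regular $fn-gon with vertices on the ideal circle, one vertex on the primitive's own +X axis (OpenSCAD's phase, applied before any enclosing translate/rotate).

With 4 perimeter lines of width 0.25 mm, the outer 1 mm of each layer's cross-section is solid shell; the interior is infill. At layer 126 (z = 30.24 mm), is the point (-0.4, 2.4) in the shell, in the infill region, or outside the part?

shell

At z = 30.24 mm: the cube is not intersected at this z (z outside [0, 17.5]); the cylinder at (4.5, 14): section is a regular 32-gon, circumradius r=2.5; the r=6.5 cylinder at (5, 0) gives a regular 32-gon of circumradius 6.5 (constant along its height); Merging all regions: the 2 present regions are separate (no shared area or edge), so areas and boundary lengths simply add and each stays a separate island — 2 connected regions; the cube at (5.5, 7.5) is not intersected at this z (z outside [0.5, 22]); Taking the union: only that combined region is present, so the union is just that shape — 2 connected regions. Overall, the cross-section has 2 separate islands. The nearest boundary edge runs (-1.01, 2.49)→(-0.40, 3.61); distance from the point to it = 0.57 mm. (Shell/infill is judged within the island containing the point — the largest one.) The point is inside the cross-section, 0.57 mm from the nearest boundary — within the 1 mm shell band (4 × 0.25).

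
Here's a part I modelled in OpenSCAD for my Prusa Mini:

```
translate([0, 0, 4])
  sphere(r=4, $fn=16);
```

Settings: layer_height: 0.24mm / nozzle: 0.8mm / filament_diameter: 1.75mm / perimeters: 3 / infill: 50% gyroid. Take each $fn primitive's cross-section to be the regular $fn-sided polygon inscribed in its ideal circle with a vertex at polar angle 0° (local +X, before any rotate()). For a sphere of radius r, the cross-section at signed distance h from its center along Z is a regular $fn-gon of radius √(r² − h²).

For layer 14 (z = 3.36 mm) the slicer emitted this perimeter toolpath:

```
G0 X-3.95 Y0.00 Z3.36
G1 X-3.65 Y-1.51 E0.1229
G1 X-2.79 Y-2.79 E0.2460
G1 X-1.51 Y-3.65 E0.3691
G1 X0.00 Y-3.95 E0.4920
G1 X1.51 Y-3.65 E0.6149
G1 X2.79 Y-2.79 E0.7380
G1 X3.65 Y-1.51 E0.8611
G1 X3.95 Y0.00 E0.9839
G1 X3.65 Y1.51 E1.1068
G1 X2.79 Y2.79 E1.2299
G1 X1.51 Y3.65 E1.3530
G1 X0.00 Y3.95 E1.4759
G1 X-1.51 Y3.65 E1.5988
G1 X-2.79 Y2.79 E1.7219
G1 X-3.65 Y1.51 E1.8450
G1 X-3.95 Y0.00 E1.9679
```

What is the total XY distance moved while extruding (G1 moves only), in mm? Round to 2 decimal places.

24.65 mm

Sum the Euclidean lengths of each G1 segment: total = 24.65 mm.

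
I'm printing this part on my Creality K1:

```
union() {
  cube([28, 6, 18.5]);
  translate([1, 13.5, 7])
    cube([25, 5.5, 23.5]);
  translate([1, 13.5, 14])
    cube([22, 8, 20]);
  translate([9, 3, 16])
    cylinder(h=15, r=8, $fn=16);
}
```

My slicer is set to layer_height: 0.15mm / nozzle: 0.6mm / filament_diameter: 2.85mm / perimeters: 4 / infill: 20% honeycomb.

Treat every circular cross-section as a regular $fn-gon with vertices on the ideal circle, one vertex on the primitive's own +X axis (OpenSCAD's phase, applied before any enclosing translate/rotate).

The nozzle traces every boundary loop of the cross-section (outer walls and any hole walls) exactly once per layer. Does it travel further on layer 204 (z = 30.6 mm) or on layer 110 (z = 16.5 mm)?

Layer 204 (z = 30.6): the cube does not reach this height (z outside [0, 18.5]); the cube at (1, 13.5) is not intersected at this z (z outside [7, 30.5]); the cube at (1, 13.5) (footprint 22×8) is included at this height (perimeter 60.00 mm); the r=8 cylinder at (9, 3) contributes a regular 16-gon of circumradius 8 (perimeter = 2·16·8.000·sin(180°/16) = 49.94 mm); Merging all regions: the 2 present regions are separate (no shared area or edge), so areas and boundary lengths simply add and each stays a separate island — boundary = 109.94 mm. So its perimeter = 109.94 mm. Layer 110 (z = 16.5): the 28×6 cube contributes its full rectangle (perimeter 68.00 mm); the cube at (1, 13.5) is present — its section is the full 25×5.5 rectangle (perimeter 61.00 mm); the cube at (1, 13.5) is present — its section is the full 22×8 rectangle (perimeter 60.00 mm); the r=8 cylinder at (9, 3) gives a regular 16-gon of circumradius 8 (constant along its height) (perimeter = 2·16·8.000·sin(180°/16) = 49.94 mm); Taking the union: the regions partially overlap (shared area 213.42 mm²), so the edge portions inside another operand are dropped and the merged outline is re-measured after clipping — boundary = 142.09 mm. So its perimeter = 142.09 mm. Layer 110 is larger (142.09 vs 109.94 mm).

layer 110 (z = 16.5 mm)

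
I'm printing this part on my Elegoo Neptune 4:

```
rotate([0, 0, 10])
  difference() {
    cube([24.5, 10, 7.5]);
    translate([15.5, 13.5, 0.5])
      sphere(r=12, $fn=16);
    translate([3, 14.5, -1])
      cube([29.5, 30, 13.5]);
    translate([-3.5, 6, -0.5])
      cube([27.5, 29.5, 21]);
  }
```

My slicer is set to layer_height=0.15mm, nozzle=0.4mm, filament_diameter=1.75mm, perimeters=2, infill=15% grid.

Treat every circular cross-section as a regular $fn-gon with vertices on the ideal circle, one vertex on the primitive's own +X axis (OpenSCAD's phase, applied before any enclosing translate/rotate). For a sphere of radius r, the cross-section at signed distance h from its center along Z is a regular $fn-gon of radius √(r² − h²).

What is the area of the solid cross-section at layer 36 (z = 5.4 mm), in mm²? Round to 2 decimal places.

At z = 5.4 mm: the cube is present — its section is the full 24.5×10 rectangle (area 245.00 mm²); the r=12 sphere at (15.5, 13.5) contributes a regular 16-gon of circumradius √(12²−4.9²) = 10.954 (area = (16/2)·10.954²·sin(360°/16) = 367.35 mm²); the 29.5×30 cube at (3, 14.5) contributes its full rectangle (area 885.00 mm²); the cube at (-3.5, 6) is present — its section is the full 27.5×29.5 rectangle (area 811.25 mm²); Taking the first minus the rest: starting from the 24.5×10 cube (245.00 mm²), the r=12 sphere at (15.5, 13.5) partially overlaps it — only the 107.67 mm² overlap (of its 367.35 mm²) is removed, clipping the outline; the 29.5×30 cube at (3, 14.5) misses the remaining region (no effect); the 27.5×29.5 cube at (-3.5, 6) partially overlaps it — only the 25.39 mm² overlap (of its 811.25 mm²) is removed, clipping the outline — area = 111.94 mm²; (whole slice rotated 10° about Z — lengths, areas and connectivity unchanged). Overall, the cross-section is a single solid region. Net area = 111.94 mm².

111.94 mm²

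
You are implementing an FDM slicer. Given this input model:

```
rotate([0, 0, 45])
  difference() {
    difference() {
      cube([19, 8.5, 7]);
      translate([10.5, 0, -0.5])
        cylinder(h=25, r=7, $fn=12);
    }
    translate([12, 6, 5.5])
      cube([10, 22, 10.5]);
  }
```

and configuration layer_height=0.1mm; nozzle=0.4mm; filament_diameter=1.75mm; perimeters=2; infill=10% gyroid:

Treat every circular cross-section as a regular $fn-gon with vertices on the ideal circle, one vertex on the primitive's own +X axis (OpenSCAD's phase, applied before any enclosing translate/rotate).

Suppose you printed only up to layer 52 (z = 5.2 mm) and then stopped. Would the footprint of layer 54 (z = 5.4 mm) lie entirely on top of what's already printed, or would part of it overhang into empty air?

entirely on top

Compare the two slices. At z = 5.2: the cube is present — its section is the full 19×8.5 rectangle (area 161.50 mm²); the cylinder at (10.5, 0): section is a regular 12-gon, circumradius r=7 (area = (12/2)·7.000²·sin(360°/12) = 147.00 mm²); After the difference (first − rest): starting from the 19×8.5 cube (161.50 mm²), the r=7 cylinder at (10.5, 0) partially overlaps it — only the 73.50 mm² overlap (of its 147.00 mm²) is removed, clipping the outline — area = 88.00 mm²; the cube at (12, 6) does not reach this height (z outside [5.5, 16]); After the difference (first − rest): none of the subtracted shapes is present at this height, so that combined region is unchanged — area = 88.00 mm²; (rotated 45° about Z; rotation is an isometry so areas/perimeters/island counts are preserved). At z = 5.4: the cube is present — its section is the full 19×8.5 rectangle (area 161.50 mm²); the r=7 cylinder at (10.5, 0) contributes a regular 12-gon of circumradius 7 (area = (12/2)·7.000²·sin(360°/12) = 147.00 mm²); Taking the first minus the rest: starting from the 19×8.5 cube (161.50 mm²), the r=7 cylinder at (10.5, 0) partially overlaps it — only the 73.50 mm² overlap (of its 147.00 mm²) is removed, clipping the outline — area = 88.00 mm²; the cube at (12, 6) does not reach this height (z outside [5.5, 16]); Taking the first minus the rest: none of the subtracted shapes is present at this height, so the result so far is unchanged — area = 88.00 mm²; (rotated 45° about Z; rotation is an isometry so areas/perimeters/island counts are preserved). Checking containment: the cross-section at z = 5.4 is a subset of the cross-section at z = 5.2.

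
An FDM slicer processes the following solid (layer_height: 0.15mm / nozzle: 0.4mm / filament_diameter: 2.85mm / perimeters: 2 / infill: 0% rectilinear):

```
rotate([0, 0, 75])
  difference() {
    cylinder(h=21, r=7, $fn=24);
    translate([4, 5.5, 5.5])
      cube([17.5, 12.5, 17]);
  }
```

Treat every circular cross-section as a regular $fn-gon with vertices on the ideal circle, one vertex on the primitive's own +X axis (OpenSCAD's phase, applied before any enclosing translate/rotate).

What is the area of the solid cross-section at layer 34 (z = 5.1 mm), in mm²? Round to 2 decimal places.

At z = 5.1 mm: the r=7 cylinder contributes a regular 24-gon of circumradius 7 (area = (24/2)·7.000²·sin(360°/24) = 152.19 mm²); the cube at (4, 5.5) does not reach this height (z outside [5.5, 22.5]); Subtracting the remaining from the first: none of the subtracted shapes is present at this height, so the r=7 cylinder is unchanged — area = 152.19 mm²; (rotated 75° about Z; rotation is an isometry so areas/perimeters/island counts are preserved). Overall, the cross-section is a single solid region. Net area = 152.19 mm².

152.19 mm²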